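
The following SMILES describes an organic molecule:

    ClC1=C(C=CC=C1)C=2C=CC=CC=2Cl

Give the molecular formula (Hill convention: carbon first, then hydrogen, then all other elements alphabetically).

Walk through each heavy atom and fill implicit hydrogens from standard valence (C 4, N 3, O 2, S 2, halogen 1):
  atom 1: Cl (halogen, monovalent) → 0 H
  atom 2: C, bond orders sum to 4 (valence 4) → 0 H
  atom 3: C, bond orders sum to 4 (valence 4) → 0 H
  atom 4: C, bond orders sum to 3 (valence 4) → 1 H
  atom 5: C, bond orders sum to 3 (valence 4) → 1 H
  atom 6: C, bond orders sum to 3 (valence 4) → 1 H
  atom 7: C, bond orders sum to 3 (valence 4) → 1 H
  atom 8: C, bond orders sum to 4 (valence 4) → 0 H
  atom 9: C, bond orders sum to 3 (valence 4) → 1 H
  atom 10: C, bond orders sum to 3 (valence 4) → 1 H
  atom 11: C, bond orders sum to 3 (valence 4) → 1 H
  atom 12: C, bond orders sum to 3 (valence 4) → 1 H
  atom 13: C, bond orders sum to 4 (valence 4) → 0 H
  atom 14: Cl (halogen, monovalent) → 0 H
Totals → C:12, H:8, Cl:2.
In Hill order: C12H8Cl2.

C12H8Cl2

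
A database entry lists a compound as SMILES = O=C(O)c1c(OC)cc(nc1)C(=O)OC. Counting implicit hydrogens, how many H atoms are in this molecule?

Walk through each heavy atom and fill implicit hydrogens from standard valence (C 4, N 3, O 2, S 2, halogen 1); for lowercase aromatic atoms, an aromatic c carries 1 H when it has two neighbours and 0 H with three, and aromatic n carries 0 H:
  atom 1: O, bond orders sum to 2 (valence 2) → 0 H
  atom 2: C, bond orders sum to 4 (valence 4) → 0 H
  atom 3: O, bond orders sum to 1 (valence 2) → 1 H
  atom 4: aromatic c, 3 neighbours → 0 H
  atom 5: aromatic c, 3 neighbours → 0 H
  atom 6: O, bond orders sum to 2 (valence 2) → 0 H
  atom 7: C, bond orders sum to 1 (valence 4) → 3 H
  atom 8: aromatic c, 2 neighbours → 1 H
  atom 9: aromatic c, 3 neighbours → 0 H
  atom 10: aromatic n, 2 neighbours → 0 H
  atom 11: aromatic c, 2 neighbours → 1 H
  atom 12: C, bond orders sum to 4 (valence 4) → 0 H
  atom 13: O, bond orders sum to 2 (valence 2) → 0 H
  atom 14: O, bond orders sum to 2 (valence 2) → 0 H
  atom 15: C, bond orders sum to 1 (valence 4) → 3 H
Total hydrogens: 9.

9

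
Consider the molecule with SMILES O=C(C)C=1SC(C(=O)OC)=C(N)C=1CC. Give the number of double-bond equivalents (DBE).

Molecular formula: C10H13NO3S.
DoU = (2C + 2 + N − H − X) / 2, where X is the halogen count and O/S are ignored.
    = (2·10 + 2 + 1 − 13 − 0) / 2 = 10 / 2 = 5.

5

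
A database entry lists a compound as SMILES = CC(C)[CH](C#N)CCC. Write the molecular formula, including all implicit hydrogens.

C8H15N

Walk through each heavy atom and fill implicit hydrogens from standard valence (C 4, N 3, O 2, S 2, halogen 1):
  atom 1: C, bond orders sum to 1 (valence 4) → 3 H
  atom 2: C, bond orders sum to 3 (valence 4) → 1 H
  atom 3: C, bond orders sum to 1 (valence 4) → 3 H
  atom 4: C with explicit H count 1
  atom 5: C, bond orders sum to 4 (valence 4) → 0 H
  atom 6: N, bond orders sum to 3 (valence 3) → 0 H
  atom 7: C, bond orders sum to 2 (valence 4) → 2 H
  atom 8: C, bond orders sum to 2 (valence 4) → 2 H
  atom 9: C, bond orders sum to 1 (valence 4) → 3 H
Totals → C:8, H:15, N:1.
In Hill order: C8H15N.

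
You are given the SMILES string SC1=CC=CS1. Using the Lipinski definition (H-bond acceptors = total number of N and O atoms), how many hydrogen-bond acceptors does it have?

N atoms: 0; O atoms: 0.
Lipinski HBA = 0 + 0 = 0.

0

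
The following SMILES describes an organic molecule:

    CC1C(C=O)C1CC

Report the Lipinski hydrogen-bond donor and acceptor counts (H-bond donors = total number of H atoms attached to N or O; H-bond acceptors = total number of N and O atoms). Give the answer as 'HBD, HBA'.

0, 1

Donors: find every N or O and count the H atoms it carries.
  atom 5 (O): bond orders sum to 2 → 0 H
Lipinski HBD = 0.
Acceptors: N atoms = 0, O atoms = 1 → HBA = 1.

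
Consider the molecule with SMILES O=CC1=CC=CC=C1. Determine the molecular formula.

Walk through each heavy atom and fill implicit hydrogens from standard valence (C 4, N 3, O 2, S 2, halogen 1):
  atom 1: O, bond orders sum to 2 (valence 2) → 0 H
  atom 2: C, bond orders sum to 3 (valence 4) → 1 H
  atom 3: C, bond orders sum to 4 (valence 4) → 0 H
  atom 4: C, bond orders sum to 3 (valence 4) → 1 H
  atom 5: C, bond orders sum to 3 (valence 4) → 1 H
  atom 6: C, bond orders sum to 3 (valence 4) → 1 H
  atom 7: C, bond orders sum to 3 (valence 4) → 1 H
  atom 8: C, bond orders sum to 3 (valence 4) → 1 H
Totals → C:7, H:6, O:1.
In Hill order: C7H6O.

C7H6O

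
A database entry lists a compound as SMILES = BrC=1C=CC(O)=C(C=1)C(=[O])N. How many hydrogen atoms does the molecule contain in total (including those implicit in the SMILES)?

Walk through each heavy atom and fill implicit hydrogens from standard valence (C 4, N 3, O 2, S 2, halogen 1):
  atom 1: Br (halogen, monovalent) → 0 H
  atom 2: C, bond orders sum to 4 (valence 4) → 0 H
  atom 3: C, bond orders sum to 3 (valence 4) → 1 H
  atom 4: C, bond orders sum to 3 (valence 4) → 1 H
  atom 5: C, bond orders sum to 4 (valence 4) → 0 H
  atom 6: O, bond orders sum to 1 (valence 2) → 1 H
  atom 7: C, bond orders sum to 4 (valence 4) → 0 H
  atom 8: C, bond orders sum to 3 (valence 4) → 1 H
  atom 9: C, bond orders sum to 4 (valence 4) → 0 H
  atom 10: O with explicit H count 0
  atom 11: N, bond orders sum to 1 (valence 3) → 2 H
Total hydrogens: 6.

6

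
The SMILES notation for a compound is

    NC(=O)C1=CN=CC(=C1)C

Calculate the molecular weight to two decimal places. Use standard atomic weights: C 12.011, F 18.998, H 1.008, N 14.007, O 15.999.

136.15 g/mol

First, the molecular formula is C7H8N2O (counting implicit H from valence).
  C: 7 × 12.011 = 84.077
  H: 8 × 1.008 = 8.064
  N: 2 × 14.007 = 28.014
  O: 1 × 15.999 = 15.999
Sum: 7×12.011 + 8×1.008 + 2×14.007 + 1×15.999 = 136.154 → 136.15 g/mol.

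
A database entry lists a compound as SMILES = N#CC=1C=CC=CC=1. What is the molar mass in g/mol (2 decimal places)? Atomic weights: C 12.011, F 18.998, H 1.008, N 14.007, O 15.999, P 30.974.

103.12 g/mol

First, the molecular formula is C7H5N (counting implicit H from valence).
  C: 7 × 12.011 = 84.077
  H: 5 × 1.008 = 5.040
  N: 1 × 14.007 = 14.007
Sum: 7×12.011 + 5×1.008 + 1×14.007 = 103.124 → 103.12 g/mol.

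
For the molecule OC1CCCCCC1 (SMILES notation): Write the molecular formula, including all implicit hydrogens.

C7H14O

Walk through each heavy atom and fill implicit hydrogens from standard valence (C 4, N 3, O 2, S 2, halogen 1):
  atom 1: O, bond orders sum to 1 (valence 2) → 1 H
  atom 2: C, bond orders sum to 3 (valence 4) → 1 H
  atom 3: C, bond orders sum to 2 (valence 4) → 2 H
  atom 4: C, bond orders sum to 2 (valence 4) → 2 H
  atom 5: C, bond orders sum to 2 (valence 4) → 2 H
  atom 6: C, bond orders sum to 2 (valence 4) → 2 H
  atom 7: C, bond orders sum to 2 (valence 4) → 2 H
  atom 8: C, bond orders sum to 2 (valence 4) → 2 H
Totals → C:7, H:14, O:1.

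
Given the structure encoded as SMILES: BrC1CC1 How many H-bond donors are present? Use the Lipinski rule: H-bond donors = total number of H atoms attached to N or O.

0

Donors: find every N or O and count the H atoms it carries.
  (no N or O atoms present)
Lipinski HBD = 0.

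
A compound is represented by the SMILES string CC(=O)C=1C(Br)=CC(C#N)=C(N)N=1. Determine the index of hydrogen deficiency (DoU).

Molecular formula: C8H6BrN3O.
DoU = (2C + 2 + N − H − X) / 2, where X is the halogen count and O/S are ignored.
    = (2·8 + 2 + 3 − 6 − 1) / 2 = 14 / 2 = 7.

7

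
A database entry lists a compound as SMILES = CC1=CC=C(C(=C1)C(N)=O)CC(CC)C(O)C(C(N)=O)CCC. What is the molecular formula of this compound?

C18H28N2O3

Walk through each heavy atom and fill implicit hydrogens from standard valence (C 4, N 3, O 2, S 2, halogen 1):
  atom 1: C, bond orders sum to 1 (valence 4) → 3 H
  atom 2: C, bond orders sum to 4 (valence 4) → 0 H
  atom 3: C, bond orders sum to 3 (valence 4) → 1 H
  atom 4: C, bond orders sum to 3 (valence 4) → 1 H
  atom 5: C, bond orders sum to 4 (valence 4) → 0 H
  atom 6: C, bond orders sum to 4 (valence 4) → 0 H
  atom 7: C, bond orders sum to 3 (valence 4) → 1 H
  atom 8: C, bond orders sum to 4 (valence 4) → 0 H
  atom 9: N, bond orders sum to 1 (valence 3) → 2 H
  atom 10: O, bond orders sum to 2 (valence 2) → 0 H
  atom 11: C, bond orders sum to 2 (valence 4) → 2 H
  atom 12: C, bond orders sum to 3 (valence 4) → 1 H
  atom 13: C, bond orders sum to 2 (valence 4) → 2 H
  atom 14: C, bond orders sum to 1 (valence 4) → 3 H
  atom 15: C, bond orders sum to 3 (valence 4) → 1 H
  atom 16: O, bond orders sum to 1 (valence 2) → 1 H
  atom 17: C, bond orders sum to 3 (valence 4) → 1 H
  atom 18: C, bond orders sum to 4 (valence 4) → 0 H
  atom 19: N, bond orders sum to 1 (valence 3) → 2 H
  atom 20: O, bond orders sum to 2 (valence 2) → 0 H
  atom 21: C, bond orders sum to 2 (valence 4) → 2 H
  atom 22: C, bond orders sum to 2 (valence 4) → 2 H
  atom 23: C, bond orders sum to 1 (valence 4) → 3 H
Totals → C:18, H:28, N:2, O:3.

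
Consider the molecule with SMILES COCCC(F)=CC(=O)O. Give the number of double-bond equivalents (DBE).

Molecular formula: C6H9FO3.
DoU = (2C + 2 + N − H − X) / 2, where X is the halogen count and O/S are ignored.
    = (2·6 + 2 + 0 − 9 − 1) / 2 = 4 / 2 = 2.

2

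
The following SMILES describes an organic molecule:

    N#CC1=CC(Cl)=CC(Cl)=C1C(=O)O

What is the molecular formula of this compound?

Walk through each heavy atom and fill implicit hydrogens from standard valence (C 4, N 3, O 2, S 2, halogen 1):
  atom 1: N, bond orders sum to 3 (valence 3) → 0 H
  atom 2: C, bond orders sum to 4 (valence 4) → 0 H
  atom 3: C, bond orders sum to 4 (valence 4) → 0 H
  atom 4: C, bond orders sum to 3 (valence 4) → 1 H
  atom 5: C, bond orders sum to 4 (valence 4) → 0 H
  atom 6: Cl (halogen, monovalent) → 0 H
  atom 7: C, bond orders sum to 3 (valence 4) → 1 H
  atom 8: C, bond orders sum to 4 (valence 4) → 0 H
  atom 9: Cl (halogen, monovalent) → 0 H
  atom 10: C, bond orders sum to 4 (valence 4) → 0 H
  atom 11: C, bond orders sum to 4 (valence 4) → 0 H
  atom 12: O, bond orders sum to 2 (valence 2) → 0 H
  atom 13: O, bond orders sum to 1 (valence 2) → 1 H
Totals → C:8, H:3, Cl:2, N:1, O:2.
In Hill order: C8H3Cl2NO2.

C8H3Cl2NO2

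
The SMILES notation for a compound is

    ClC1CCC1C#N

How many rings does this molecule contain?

In SMILES, each pair of matching ring-closure digits denotes one ring-closing bond; the number of such bonds equals the number of independent rings.
Ring-closure bonds here: 1.

1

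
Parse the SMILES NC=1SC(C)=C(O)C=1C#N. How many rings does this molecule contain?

In SMILES, each pair of matching ring-closure digits denotes one ring-closing bond; the number of such bonds equals the number of independent rings.
Ring-closure bonds here: 1.

1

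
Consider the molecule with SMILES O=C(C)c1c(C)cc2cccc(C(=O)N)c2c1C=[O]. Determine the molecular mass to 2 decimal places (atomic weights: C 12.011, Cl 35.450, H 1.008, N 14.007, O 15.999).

First, the molecular formula is C15H13NO3 (counting implicit H from valence).
  C: 15 × 12.011 = 180.165
  H: 13 × 1.008 = 13.104
  N: 1 × 14.007 = 14.007
  O: 3 × 15.999 = 47.997
Sum: 15×12.011 + 13×1.008 + 1×14.007 + 3×15.999 = 255.273 → 255.27 g/mol.

255.27 g/mol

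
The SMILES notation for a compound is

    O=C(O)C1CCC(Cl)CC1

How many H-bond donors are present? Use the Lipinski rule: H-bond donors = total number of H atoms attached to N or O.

Donors: find every N or O and count the H atoms it carries.
  atom 1 (O): bond orders sum to 2 → 0 H
  atom 3 (O): bond orders sum to 1 → 1 H
Lipinski HBD = 1.

1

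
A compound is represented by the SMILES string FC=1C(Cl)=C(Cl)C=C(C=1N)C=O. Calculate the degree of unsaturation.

Molecular formula: C7H4Cl2FNO.
DoU = (2C + 2 + N − H − X) / 2, where X is the halogen count and O/S are ignored.
    = (2·7 + 2 + 1 − 4 − 3) / 2 = 10 / 2 = 5.

5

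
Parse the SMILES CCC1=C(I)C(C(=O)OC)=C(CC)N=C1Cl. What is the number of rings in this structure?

1

In SMILES, each pair of matching ring-closure digits denotes one ring-closing bond; the number of such bonds equals the number of independent rings.
Ring-closure bonds here: 1.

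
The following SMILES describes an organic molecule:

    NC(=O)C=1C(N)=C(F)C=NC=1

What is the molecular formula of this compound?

Walk through each heavy atom and fill implicit hydrogens from standard valence (C 4, N 3, O 2, S 2, halogen 1):
  atom 1: N, bond orders sum to 1 (valence 3) → 2 H
  atom 2: C, bond orders sum to 4 (valence 4) → 0 H
  atom 3: O, bond orders sum to 2 (valence 2) → 0 H
  atom 4: C, bond orders sum to 4 (valence 4) → 0 H
  atom 5: C, bond orders sum to 4 (valence 4) → 0 H
  atom 6: N, bond orders sum to 1 (valence 3) → 2 H
  atom 7: C, bond orders sum to 4 (valence 4) → 0 H
  atom 8: F (halogen, monovalent) → 0 H
  atom 9: C, bond orders sum to 3 (valence 4) → 1 H
  atom 10: N, bond orders sum to 3 (valence 3) → 0 H
  atom 11: C, bond orders sum to 3 (valence 4) → 1 H
Totals → C:6, H:6, F:1, N:3, O:1.

C6H6FN3O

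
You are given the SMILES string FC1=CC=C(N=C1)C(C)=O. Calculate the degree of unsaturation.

Molecular formula: C7H6FNO.
DoU = (2C + 2 + N − H − X) / 2, where X is the halogen count and O/S are ignored.
    = (2·7 + 2 + 1 − 6 − 1) / 2 = 10 / 2 = 5.

5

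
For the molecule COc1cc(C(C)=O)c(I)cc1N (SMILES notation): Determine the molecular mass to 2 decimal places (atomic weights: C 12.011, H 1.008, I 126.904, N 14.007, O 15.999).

291.09 g/mol

First, the molecular formula is C9H10INO2 (counting implicit H from valence).
  C: 9 × 12.011 = 108.099
  H: 10 × 1.008 = 10.080
  I: 1 × 126.904 = 126.904
  N: 1 × 14.007 = 14.007
  O: 2 × 15.999 = 31.998
Sum: 9×12.011 + 10×1.008 + 1×126.904 + 1×14.007 + 2×15.999 = 291.088 → 291.09 g/mol.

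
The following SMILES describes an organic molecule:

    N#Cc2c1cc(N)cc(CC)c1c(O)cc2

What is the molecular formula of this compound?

Walk through each heavy atom and fill implicit hydrogens from standard valence (C 4, N 3, O 2, S 2, halogen 1); for lowercase aromatic atoms, an aromatic c carries 1 H when it has two neighbours and 0 H with three, and aromatic n carries 0 H:
  atom 1: N, bond orders sum to 3 (valence 3) → 0 H
  atom 2: C, bond orders sum to 4 (valence 4) → 0 H
  atom 3: aromatic c, 3 neighbours → 0 H
  atom 4: aromatic c, 3 neighbours → 0 H
  atom 5: aromatic c, 2 neighbours → 1 H
  atom 6: aromatic c, 3 neighbours → 0 H
  atom 7: N, bond orders sum to 1 (valence 3) → 2 H
  atom 8: aromatic c, 2 neighbours → 1 H
  atom 9: aromatic c, 3 neighbours → 0 H
  atom 10: C, bond orders sum to 2 (valence 4) → 2 H
  atom 11: C, bond orders sum to 1 (valence 4) → 3 H
  atom 12: aromatic c, 3 neighbours → 0 H
  atom 13: aromatic c, 3 neighbours → 0 H
  atom 14: O, bond orders sum to 1 (valence 2) → 1 H
  atom 15: aromatic c, 2 neighbours → 1 H
  atom 16: aromatic c, 2 neighbours → 1 H
Totals → C:13, H:12, N:2, O:1.

C13H12N2O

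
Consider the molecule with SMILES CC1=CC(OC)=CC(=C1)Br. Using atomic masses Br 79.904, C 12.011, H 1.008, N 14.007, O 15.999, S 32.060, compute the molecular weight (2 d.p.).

First, the molecular formula is C8H9BrO (counting implicit H from valence).
  Br: 1 × 79.904 = 79.904
  C: 8 × 12.011 = 96.088
  H: 9 × 1.008 = 9.072
  O: 1 × 15.999 = 15.999
Sum: 1×79.904 + 8×12.011 + 9×1.008 + 1×15.999 = 201.063 → 201.06 g/mol.

201.06 g/mol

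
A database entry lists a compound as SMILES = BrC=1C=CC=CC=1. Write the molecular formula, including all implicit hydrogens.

Walk through each heavy atom and fill implicit hydrogens from standard valence (C 4, N 3, O 2, S 2, halogen 1):
  atom 1: Br (halogen, monovalent) → 0 H
  atom 2: C, bond orders sum to 4 (valence 4) → 0 H
  atom 3: C, bond orders sum to 3 (valence 4) → 1 H
  atom 4: C, bond orders sum to 3 (valence 4) → 1 H
  atom 5: C, bond orders sum to 3 (valence 4) → 1 H
  atom 6: C, bond orders sum to 3 (valence 4) → 1 H
  atom 7: C, bond orders sum to 3 (valence 4) → 1 H
Totals → C:6, H:5, Br:1.

C6H5Br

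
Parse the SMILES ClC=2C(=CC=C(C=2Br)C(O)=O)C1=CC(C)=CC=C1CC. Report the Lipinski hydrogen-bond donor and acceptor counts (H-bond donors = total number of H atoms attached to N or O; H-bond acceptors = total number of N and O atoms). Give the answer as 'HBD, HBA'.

1, 2

Donors: find every N or O and count the H atoms it carries.
  atom 10 (O): bond orders sum to 1 → 1 H
  atom 11 (O): bond orders sum to 2 → 0 H
Lipinski HBD = 1.
Acceptors: N atoms = 0, O atoms = 2 → HBA = 2.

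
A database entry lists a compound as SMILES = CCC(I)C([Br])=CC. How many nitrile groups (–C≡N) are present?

0

Scan the SMILES for the nitrile motif — none present.
Groups that are present: 1 alkene.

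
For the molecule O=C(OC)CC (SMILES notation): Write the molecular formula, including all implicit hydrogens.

C4H8O2

Walk through each heavy atom and fill implicit hydrogens from standard valence (C 4, N 3, O 2, S 2, halogen 1):
  atom 1: O, bond orders sum to 2 (valence 2) → 0 H
  atom 2: C, bond orders sum to 4 (valence 4) → 0 H
  atom 3: O, bond orders sum to 2 (valence 2) → 0 H
  atom 4: C, bond orders sum to 1 (valence 4) → 3 H
  atom 5: C, bond orders sum to 2 (valence 4) → 2 H
  atom 6: C, bond orders sum to 1 (valence 4) → 3 H
Totals → C:4, H:8, O:2.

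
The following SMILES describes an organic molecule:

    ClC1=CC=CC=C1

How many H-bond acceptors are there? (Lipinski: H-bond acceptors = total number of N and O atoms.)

N atoms: 0; O atoms: 0.
Lipinski HBA = 0 + 0 = 0.

0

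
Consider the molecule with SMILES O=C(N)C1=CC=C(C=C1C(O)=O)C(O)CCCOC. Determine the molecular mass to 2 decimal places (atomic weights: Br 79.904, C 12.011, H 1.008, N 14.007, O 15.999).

First, the molecular formula is C13H17NO5 (counting implicit H from valence).
  C: 13 × 12.011 = 156.143
  H: 17 × 1.008 = 17.136
  N: 1 × 14.007 = 14.007
  O: 5 × 15.999 = 79.995
Sum: 13×12.011 + 17×1.008 + 1×14.007 + 5×15.999 = 267.281 → 267.28 g/mol.

267.28 g/mol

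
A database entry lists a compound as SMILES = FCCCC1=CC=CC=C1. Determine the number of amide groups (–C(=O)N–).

0

Scan the SMILES for the amide motif — none present.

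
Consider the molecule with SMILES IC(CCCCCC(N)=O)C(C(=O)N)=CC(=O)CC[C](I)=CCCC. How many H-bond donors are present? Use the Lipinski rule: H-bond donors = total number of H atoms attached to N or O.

4

Donors: find every N or O and count the H atoms it carries.
  atom 9 (N): bond orders sum to 1 → 2 H
  atom 10 (O): bond orders sum to 2 → 0 H
  atom 13 (O): bond orders sum to 2 → 0 H
  atom 14 (N): bond orders sum to 1 → 2 H
  atom 17 (O): bond orders sum to 2 → 0 H
Lipinski HBD = 4.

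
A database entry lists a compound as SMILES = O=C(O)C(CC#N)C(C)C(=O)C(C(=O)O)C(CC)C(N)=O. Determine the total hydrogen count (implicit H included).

18

Walk through each heavy atom and fill implicit hydrogens from standard valence (C 4, N 3, O 2, S 2, halogen 1):
  atom 1: O, bond orders sum to 2 (valence 2) → 0 H
  atom 2: C, bond orders sum to 4 (valence 4) → 0 H
  atom 3: O, bond orders sum to 1 (valence 2) → 1 H
  atom 4: C, bond orders sum to 3 (valence 4) → 1 H
  atom 5: C, bond orders sum to 2 (valence 4) → 2 H
  atom 6: C, bond orders sum to 4 (valence 4) → 0 H
  atom 7: N, bond orders sum to 3 (valence 3) → 0 H
  atom 8: C, bond orders sum to 3 (valence 4) → 1 H
  atom 9: C, bond orders sum to 1 (valence 4) → 3 H
  atom 10: C, bond orders sum to 4 (valence 4) → 0 H
  atom 11: O, bond orders sum to 2 (valence 2) → 0 H
  atom 12: C, bond orders sum to 3 (valence 4) → 1 H
  atom 13: C, bond orders sum to 4 (valence 4) → 0 H
  atom 14: O, bond orders sum to 2 (valence 2) → 0 H
  atom 15: O, bond orders sum to 1 (valence 2) → 1 H
  atom 16: C, bond orders sum to 3 (valence 4) → 1 H
  atom 17: C, bond orders sum to 2 (valence 4) → 2 H
  atom 18: C, bond orders sum to 1 (valence 4) → 3 H
  atom 19: C, bond orders sum to 4 (valence 4) → 0 H
  atom 20: N, bond orders sum to 1 (valence 3) → 2 H
  atom 21: O, bond orders sum to 2 (valence 2) → 0 H
Total hydrogens: 18.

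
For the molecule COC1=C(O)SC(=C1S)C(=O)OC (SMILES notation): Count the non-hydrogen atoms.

13

Every atom symbol written in the SMILES (organic subset) is one heavy atom; implicit H are not written.
Heavy atoms by element → C:7, O:4, S:2.
Total: 13.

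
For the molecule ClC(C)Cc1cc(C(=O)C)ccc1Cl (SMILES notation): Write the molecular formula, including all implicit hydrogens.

C11H12Cl2O

Walk through each heavy atom and fill implicit hydrogens from standard valence (C 4, N 3, O 2, S 2, halogen 1); for lowercase aromatic atoms, an aromatic c carries 1 H when it has two neighbours and 0 H with three, and aromatic n carries 0 H:
  atom 1: Cl (halogen, monovalent) → 0 H
  atom 2: C, bond orders sum to 3 (valence 4) → 1 H
  atom 3: C, bond orders sum to 1 (valence 4) → 3 H
  atom 4: C, bond orders sum to 2 (valence 4) → 2 H
  atom 5: aromatic c, 3 neighbours → 0 H
  atom 6: aromatic c, 2 neighbours → 1 H
  atom 7: aromatic c, 3 neighbours → 0 H
  atom 8: C, bond orders sum to 4 (valence 4) → 0 H
  atom 9: O, bond orders sum to 2 (valence 2) → 0 H
  atom 10: C, bond orders sum to 1 (valence 4) → 3 H
  atom 11: aromatic c, 2 neighbours → 1 H
  atom 12: aromatic c, 2 neighbours → 1 H
  atom 13: aromatic c, 3 neighbours → 0 H
  atom 14: Cl (halogen, monovalent) → 0 H
Totals → C:11, H:12, Cl:2, O:1.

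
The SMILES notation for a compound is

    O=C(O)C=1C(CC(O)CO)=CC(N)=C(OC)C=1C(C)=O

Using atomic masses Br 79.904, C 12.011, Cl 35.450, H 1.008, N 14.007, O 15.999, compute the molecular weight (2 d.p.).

283.28 g/mol

First, the molecular formula is C13H17NO6 (counting implicit H from valence).
  C: 13 × 12.011 = 156.143
  H: 17 × 1.008 = 17.136
  N: 1 × 14.007 = 14.007
  O: 6 × 15.999 = 95.994
Sum: 13×12.011 + 17×1.008 + 1×14.007 + 6×15.999 = 283.280 → 283.28 g/mol.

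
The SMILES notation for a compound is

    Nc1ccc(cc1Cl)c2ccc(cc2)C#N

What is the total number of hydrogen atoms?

9

Walk through each heavy atom and fill implicit hydrogens from standard valence (C 4, N 3, O 2, S 2, halogen 1); for lowercase aromatic atoms, an aromatic c carries 1 H when it has two neighbours and 0 H with three, and aromatic n carries 0 H:
  atom 1: N, bond orders sum to 1 (valence 3) → 2 H
  atom 2: aromatic c, 3 neighbours → 0 H
  atom 3: aromatic c, 2 neighbours → 1 H
  atom 4: aromatic c, 2 neighbours → 1 H
  atom 5: aromatic c, 3 neighbours → 0 H
  atom 6: aromatic c, 2 neighbours → 1 H
  atom 7: aromatic c, 3 neighbours → 0 H
  atom 8: Cl (halogen, monovalent) → 0 H
  atom 9: aromatic c, 3 neighbours → 0 H
  atom 10: aromatic c, 2 neighbours → 1 H
  atom 11: aromatic c, 2 neighbours → 1 H
  atom 12: aromatic c, 3 neighbours → 0 H
  atom 13: aromatic c, 2 neighbours → 1 H
  atom 14: aromatic c, 2 neighbours → 1 H
  atom 15: C, bond orders sum to 4 (valence 4) → 0 H
  atom 16: N, bond orders sum to 3 (valence 3) → 0 H
Total hydrogens: 9.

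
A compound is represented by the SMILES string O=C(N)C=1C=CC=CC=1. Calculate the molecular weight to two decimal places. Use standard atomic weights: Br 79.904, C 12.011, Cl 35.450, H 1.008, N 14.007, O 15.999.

121.14 g/mol

First, the molecular formula is C7H7NO (counting implicit H from valence).
  C: 7 × 12.011 = 84.077
  H: 7 × 1.008 = 7.056
  N: 1 × 14.007 = 14.007
  O: 1 × 15.999 = 15.999
Sum: 7×12.011 + 7×1.008 + 1×14.007 + 1×15.999 = 121.139 → 121.14 g/mol.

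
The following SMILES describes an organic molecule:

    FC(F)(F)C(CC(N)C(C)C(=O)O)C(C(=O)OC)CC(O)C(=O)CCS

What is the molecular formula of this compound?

Walk through each heavy atom and fill implicit hydrogens from standard valence (C 4, N 3, O 2, S 2, halogen 1):
  atom 1: F (halogen, monovalent) → 0 H
  atom 2: C, bond orders sum to 4 (valence 4) → 0 H
  atom 3: F (halogen, monovalent) → 0 H
  atom 4: F (halogen, monovalent) → 0 H
  atom 5: C, bond orders sum to 3 (valence 4) → 1 H
  atom 6: C, bond orders sum to 2 (valence 4) → 2 H
  atom 7: C, bond orders sum to 3 (valence 4) → 1 H
  atom 8: N, bond orders sum to 1 (valence 3) → 2 H
  atom 9: C, bond orders sum to 3 (valence 4) → 1 H
  atom 10: C, bond orders sum to 1 (valence 4) → 3 H
  atom 11: C, bond orders sum to 4 (valence 4) → 0 H
  atom 12: O, bond orders sum to 2 (valence 2) → 0 H
  atom 13: O, bond orders sum to 1 (valence 2) → 1 H
  atom 14: C, bond orders sum to 3 (valence 4) → 1 H
  atom 15: C, bond orders sum to 4 (valence 4) → 0 H
  atom 16: O, bond orders sum to 2 (valence 2) → 0 H
  atom 17: O, bond orders sum to 2 (valence 2) → 0 H
  atom 18: C, bond orders sum to 1 (valence 4) → 3 H
  atom 19: C, bond orders sum to 2 (valence 4) → 2 H
  atom 20: C, bond orders sum to 3 (valence 4) → 1 H
  atom 21: O, bond orders sum to 1 (valence 2) → 1 H
  atom 22: C, bond orders sum to 4 (valence 4) → 0 H
  atom 23: O, bond orders sum to 2 (valence 2) → 0 H
  atom 24: C, bond orders sum to 2 (valence 4) → 2 H
  atom 25: C, bond orders sum to 2 (valence 4) → 2 H
  atom 26: S, bond orders sum to 1 (valence 2) → 1 H
Totals → C:15, H:24, F:3, N:1, O:6, S:1.
In Hill order: C15H24F3NO6S.

C15H24F3NO6S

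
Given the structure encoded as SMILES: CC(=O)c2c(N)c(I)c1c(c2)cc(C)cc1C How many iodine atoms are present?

1

Scan the SMILES for I atoms (remember two-letter symbols like Cl and Br are single atoms).
Iodine count: 1.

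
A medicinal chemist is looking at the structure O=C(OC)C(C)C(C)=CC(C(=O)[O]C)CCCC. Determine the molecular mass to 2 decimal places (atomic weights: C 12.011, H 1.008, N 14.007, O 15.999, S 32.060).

256.34 g/mol

First, the molecular formula is C14H24O4 (counting implicit H from valence).
  C: 14 × 12.011 = 168.154
  H: 24 × 1.008 = 24.192
  O: 4 × 15.999 = 63.996
Sum: 14×12.011 + 24×1.008 + 4×15.999 = 256.342 → 256.34 g/mol.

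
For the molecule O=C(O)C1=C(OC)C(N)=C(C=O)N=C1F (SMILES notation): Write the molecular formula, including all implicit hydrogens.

C8H7FN2O4

Walk through each heavy atom and fill implicit hydrogens from standard valence (C 4, N 3, O 2, S 2, halogen 1):
  atom 1: O, bond orders sum to 2 (valence 2) → 0 H
  atom 2: C, bond orders sum to 4 (valence 4) → 0 H
  atom 3: O, bond orders sum to 1 (valence 2) → 1 H
  atom 4: C, bond orders sum to 4 (valence 4) → 0 H
  atom 5: C, bond orders sum to 4 (valence 4) → 0 H
  atom 6: O, bond orders sum to 2 (valence 2) → 0 H
  atom 7: C, bond orders sum to 1 (valence 4) → 3 H
  atom 8: C, bond orders sum to 4 (valence 4) → 0 H
  atom 9: N, bond orders sum to 1 (valence 3) → 2 H
  atom 10: C, bond orders sum to 4 (valence 4) → 0 H
  atom 11: C, bond orders sum to 3 (valence 4) → 1 H
  atom 12: O, bond orders sum to 2 (valence 2) → 0 H
  atom 13: N, bond orders sum to 3 (valence 3) → 0 H
  atom 14: C, bond orders sum to 4 (valence 4) → 0 H
  atom 15: F (halogen, monovalent) → 0 H
Totals → C:8, H:7, F:1, N:2, O:4.
In Hill order: C8H7FN2O4.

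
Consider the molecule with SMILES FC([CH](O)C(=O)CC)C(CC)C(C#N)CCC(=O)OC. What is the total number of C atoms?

14

Count every carbon token in the SMILES (each C, including those in ring-closure positions and inside branches).
Carbon count: 14.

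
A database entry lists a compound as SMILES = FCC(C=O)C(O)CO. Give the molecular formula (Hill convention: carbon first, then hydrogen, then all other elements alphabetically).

Walk through each heavy atom and fill implicit hydrogens from standard valence (C 4, N 3, O 2, S 2, halogen 1):
  atom 1: F (halogen, monovalent) → 0 H
  atom 2: C, bond orders sum to 2 (valence 4) → 2 H
  atom 3: C, bond orders sum to 3 (valence 4) → 1 H
  atom 4: C, bond orders sum to 3 (valence 4) → 1 H
  atom 5: O, bond orders sum to 2 (valence 2) → 0 H
  atom 6: C, bond orders sum to 3 (valence 4) → 1 H
  atom 7: O, bond orders sum to 1 (valence 2) → 1 H
  atom 8: C, bond orders sum to 2 (valence 4) → 2 H
  atom 9: O, bond orders sum to 1 (valence 2) → 1 H
Totals → C:5, H:9, F:1, O:3.
In Hill order: C5H9FO3.

C5H9FO3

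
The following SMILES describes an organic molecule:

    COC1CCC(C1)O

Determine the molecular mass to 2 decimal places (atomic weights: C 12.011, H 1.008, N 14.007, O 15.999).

First, the molecular formula is C6H12O2 (counting implicit H from valence).
  C: 6 × 12.011 = 72.066
  H: 12 × 1.008 = 12.096
  O: 2 × 15.999 = 31.998
Sum: 6×12.011 + 12×1.008 + 2×15.999 = 116.160 → 116.16 g/mol.

116.16 g/mol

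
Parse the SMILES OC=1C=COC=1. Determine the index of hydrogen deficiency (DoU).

Molecular formula: C4H4O2.
DoU = (2C + 2 + N − H − X) / 2, where X is the halogen count and O/S are ignored.
    = (2·4 + 2 + 0 − 4 − 0) / 2 = 6 / 2 = 3.

3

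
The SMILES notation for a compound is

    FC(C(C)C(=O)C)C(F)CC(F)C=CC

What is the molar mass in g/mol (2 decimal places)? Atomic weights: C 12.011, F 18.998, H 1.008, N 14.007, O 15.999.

222.25 g/mol

First, the molecular formula is C11H17F3O (counting implicit H from valence).
  C: 11 × 12.011 = 132.121
  F: 3 × 18.998 = 56.994
  H: 17 × 1.008 = 17.136
  O: 1 × 15.999 = 15.999
Sum: 11×12.011 + 3×18.998 + 17×1.008 + 1×15.999 = 222.250 → 222.25 g/mol.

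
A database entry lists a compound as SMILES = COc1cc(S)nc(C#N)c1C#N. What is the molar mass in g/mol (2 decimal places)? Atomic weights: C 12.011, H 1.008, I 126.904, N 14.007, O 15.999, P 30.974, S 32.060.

191.21 g/mol

First, the molecular formula is C8H5N3OS (counting implicit H from valence).
  C: 8 × 12.011 = 96.088
  H: 5 × 1.008 = 5.040
  N: 3 × 14.007 = 42.021
  O: 1 × 15.999 = 15.999
  S: 1 × 32.060 = 32.060
Sum: 8×12.011 + 5×1.008 + 3×14.007 + 1×15.999 + 1×32.060 = 191.208 → 191.21 g/mol.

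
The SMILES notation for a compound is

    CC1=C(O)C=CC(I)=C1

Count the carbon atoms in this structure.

7

Count every carbon token in the SMILES (each C, including those in ring-closure positions and inside branches).
Carbon count: 7.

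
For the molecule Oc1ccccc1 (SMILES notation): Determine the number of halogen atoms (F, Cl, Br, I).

0

Scan the SMILES for the halogen motif — none present.
Groups that are present: 1 hydroxyl.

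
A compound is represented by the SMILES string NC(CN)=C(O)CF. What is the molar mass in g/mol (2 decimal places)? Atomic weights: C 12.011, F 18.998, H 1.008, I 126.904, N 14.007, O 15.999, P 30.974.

First, the molecular formula is C4H9FN2O (counting implicit H from valence).
  C: 4 × 12.011 = 48.044
  F: 1 × 18.998 = 18.998
  H: 9 × 1.008 = 9.072
  N: 2 × 14.007 = 28.014
  O: 1 × 15.999 = 15.999
Sum: 4×12.011 + 1×18.998 + 9×1.008 + 2×14.007 + 1×15.999 = 120.127 → 120.13 g/mol.

120.13 g/mol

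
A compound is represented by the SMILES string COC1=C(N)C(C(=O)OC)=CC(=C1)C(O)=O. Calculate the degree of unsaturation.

Degree of unsaturation = (number of rings) + (number of π bonds).
Ring closures in the SMILES: 1.
π bonds: 5 double bonds (each 1 DoU) → 5 DoU from unsaturation.
Total DoU = 1 + 5 = 6.

6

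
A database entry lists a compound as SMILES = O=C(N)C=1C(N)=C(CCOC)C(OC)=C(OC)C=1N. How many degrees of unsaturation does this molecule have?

Molecular formula: C12H19N3O4.
DoU = (2C + 2 + N − H − X) / 2, where X is the halogen count and O/S are ignored.
    = (2·12 + 2 + 3 − 19 − 0) / 2 = 10 / 2 = 5.

5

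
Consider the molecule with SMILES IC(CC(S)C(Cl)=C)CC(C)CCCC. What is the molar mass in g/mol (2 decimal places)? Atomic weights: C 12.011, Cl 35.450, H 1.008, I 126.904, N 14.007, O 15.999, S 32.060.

360.72 g/mol

First, the molecular formula is C12H22ClIS (counting implicit H from valence).
  C: 12 × 12.011 = 144.132
  Cl: 1 × 35.450 = 35.450
  H: 22 × 1.008 = 22.176
  I: 1 × 126.904 = 126.904
  S: 1 × 32.060 = 32.060
Sum: 12×12.011 + 1×35.450 + 22×1.008 + 1×126.904 + 1×32.060 = 360.722 → 360.72 g/mol.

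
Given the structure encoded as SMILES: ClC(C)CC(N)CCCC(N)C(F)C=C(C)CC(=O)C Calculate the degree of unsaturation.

2

Molecular formula: C15H28ClFN2O.
DoU = (2C + 2 + N − H − X) / 2, where X is the halogen count and O/S are ignored.
    = (2·15 + 2 + 2 − 28 − 2) / 2 = 4 / 2 = 2.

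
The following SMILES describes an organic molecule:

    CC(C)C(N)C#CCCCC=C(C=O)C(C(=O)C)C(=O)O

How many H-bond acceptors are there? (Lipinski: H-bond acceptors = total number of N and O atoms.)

5

N atoms: 1; O atoms: 4.
Lipinski HBA = 1 + 4 = 5.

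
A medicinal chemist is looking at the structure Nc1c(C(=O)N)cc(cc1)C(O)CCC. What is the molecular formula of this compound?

Walk through each heavy atom and fill implicit hydrogens from standard valence (C 4, N 3, O 2, S 2, halogen 1); for lowercase aromatic atoms, an aromatic c carries 1 H when it has two neighbours and 0 H with three, and aromatic n carries 0 H:
  atom 1: N, bond orders sum to 1 (valence 3) → 2 H
  atom 2: aromatic c, 3 neighbours → 0 H
  atom 3: aromatic c, 3 neighbours → 0 H
  atom 4: C, bond orders sum to 4 (valence 4) → 0 H
  atom 5: O, bond orders sum to 2 (valence 2) → 0 H
  atom 6: N, bond orders sum to 1 (valence 3) → 2 H
  atom 7: aromatic c, 2 neighbours → 1 H
  atom 8: aromatic c, 3 neighbours → 0 H
  atom 9: aromatic c, 2 neighbours → 1 H
  atom 10: aromatic c, 2 neighbours → 1 H
  atom 11: C, bond orders sum to 3 (valence 4) → 1 H
  atom 12: O, bond orders sum to 1 (valence 2) → 1 H
  atom 13: C, bond orders sum to 2 (valence 4) → 2 H
  atom 14: C, bond orders sum to 2 (valence 4) → 2 H
  atom 15: C, bond orders sum to 1 (valence 4) → 3 H
Totals → C:11, H:16, N:2, O:2.
In Hill order: C11H16N2O2.

C11H16N2O2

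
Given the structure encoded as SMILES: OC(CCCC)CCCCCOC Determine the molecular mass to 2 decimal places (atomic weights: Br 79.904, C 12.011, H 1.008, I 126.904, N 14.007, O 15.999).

188.31 g/mol

First, the molecular formula is C11H24O2 (counting implicit H from valence).
  C: 11 × 12.011 = 132.121
  H: 24 × 1.008 = 24.192
  O: 2 × 15.999 = 31.998
Sum: 11×12.011 + 24×1.008 + 2×15.999 = 188.311 → 188.31 g/mol.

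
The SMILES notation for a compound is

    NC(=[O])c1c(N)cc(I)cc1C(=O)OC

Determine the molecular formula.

C9H9IN2O3

Walk through each heavy atom and fill implicit hydrogens from standard valence (C 4, N 3, O 2, S 2, halogen 1); for lowercase aromatic atoms, an aromatic c carries 1 H when it has two neighbours and 0 H with three, and aromatic n carries 0 H:
  atom 1: N, bond orders sum to 1 (valence 3) → 2 H
  atom 2: C, bond orders sum to 4 (valence 4) → 0 H
  atom 3: O with explicit H count 0
  atom 4: aromatic c, 3 neighbours → 0 H
  atom 5: aromatic c, 3 neighbours → 0 H
  atom 6: N, bond orders sum to 1 (valence 3) → 2 H
  atom 7: aromatic c, 2 neighbours → 1 H
  atom 8: aromatic c, 3 neighbours → 0 H
  atom 9: I (halogen, monovalent) → 0 H
  atom 10: aromatic c, 2 neighbours → 1 H
  atom 11: aromatic c, 3 neighbours → 0 H
  atom 12: C, bond orders sum to 4 (valence 4) → 0 H
  atom 13: O, bond orders sum to 2 (valence 2) → 0 H
  atom 14: O, bond orders sum to 2 (valence 2) → 0 H
  atom 15: C, bond orders sum to 1 (valence 4) → 3 H
Totals → C:9, H:9, I:1, N:2, O:3.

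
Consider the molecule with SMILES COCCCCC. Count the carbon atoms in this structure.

Count every carbon token in the SMILES (each C, including those in ring-closure positions and inside branches).
Carbon count: 6.

6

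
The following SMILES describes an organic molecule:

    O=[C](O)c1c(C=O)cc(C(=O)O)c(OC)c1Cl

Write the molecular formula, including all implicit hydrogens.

C10H7ClO6

Walk through each heavy atom and fill implicit hydrogens from standard valence (C 4, N 3, O 2, S 2, halogen 1); for lowercase aromatic atoms, an aromatic c carries 1 H when it has two neighbours and 0 H with three, and aromatic n carries 0 H:
  atom 1: O, bond orders sum to 2 (valence 2) → 0 H
  atom 2: C with explicit H count 0
  atom 3: O, bond orders sum to 1 (valence 2) → 1 H
  atom 4: aromatic c, 3 neighbours → 0 H
  atom 5: aromatic c, 3 neighbours → 0 H
  atom 6: C, bond orders sum to 3 (valence 4) → 1 H
  atom 7: O, bond orders sum to 2 (valence 2) → 0 H
  atom 8: aromatic c, 2 neighbours → 1 H
  atom 9: aromatic c, 3 neighbours → 0 H
  atom 10: C, bond orders sum to 4 (valence 4) → 0 H
  atom 11: O, bond orders sum to 2 (valence 2) → 0 H
  atom 12: O, bond orders sum to 1 (valence 2) → 1 H
  atom 13: aromatic c, 3 neighbours → 0 H
  atom 14: O, bond orders sum to 2 (valence 2) → 0 H
  atom 15: C, bond orders sum to 1 (valence 4) → 3 H
  atom 16: aromatic c, 3 neighbours → 0 H
  atom 17: Cl (halogen, monovalent) → 0 H
Totals → C:10, H:7, Cl:1, O:6.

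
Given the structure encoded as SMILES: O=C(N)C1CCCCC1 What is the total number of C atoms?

Count every carbon token in the SMILES (each C, including those in ring-closure positions and inside branches).
Carbon count: 7.

7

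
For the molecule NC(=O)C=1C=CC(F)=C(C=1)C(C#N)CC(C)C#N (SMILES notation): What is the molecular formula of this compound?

C13H12FN3O

Walk through each heavy atom and fill implicit hydrogens from standard valence (C 4, N 3, O 2, S 2, halogen 1):
  atom 1: N, bond orders sum to 1 (valence 3) → 2 H
  atom 2: C, bond orders sum to 4 (valence 4) → 0 H
  atom 3: O, bond orders sum to 2 (valence 2) → 0 H
  atom 4: C, bond orders sum to 4 (valence 4) → 0 H
  atom 5: C, bond orders sum to 3 (valence 4) → 1 H
  atom 6: C, bond orders sum to 3 (valence 4) → 1 H
  atom 7: C, bond orders sum to 4 (valence 4) → 0 H
  atom 8: F (halogen, monovalent) → 0 H
  atom 9: C, bond orders sum to 4 (valence 4) → 0 H
  atom 10: C, bond orders sum to 3 (valence 4) → 1 H
  atom 11: C, bond orders sum to 3 (valence 4) → 1 H
  atom 12: C, bond orders sum to 4 (valence 4) → 0 H
  atom 13: N, bond orders sum to 3 (valence 3) → 0 H
  atom 14: C, bond orders sum to 2 (valence 4) → 2 H
  atom 15: C, bond orders sum to 3 (valence 4) → 1 H
  atom 16: C, bond orders sum to 1 (valence 4) → 3 H
  atom 17: C, bond orders sum to 4 (valence 4) → 0 H
  atom 18: N, bond orders sum to 3 (valence 3) → 0 H
Totals → C:13, H:12, F:1, N:3, O:1.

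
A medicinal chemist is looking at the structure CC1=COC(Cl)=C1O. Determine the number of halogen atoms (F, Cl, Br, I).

Halogen atoms appear at heavy-atom position 6 (1×Cl).
Other groups present: 1 hydroxyl.
Halogen count: 1.

1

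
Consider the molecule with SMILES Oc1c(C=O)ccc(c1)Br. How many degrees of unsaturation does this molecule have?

5

Molecular formula: C7H5BrO2.
DoU = (2C + 2 + N − H − X) / 2, where X is the halogen count and O/S are ignored.
    = (2·7 + 2 + 0 − 5 − 1) / 2 = 10 / 2 = 5.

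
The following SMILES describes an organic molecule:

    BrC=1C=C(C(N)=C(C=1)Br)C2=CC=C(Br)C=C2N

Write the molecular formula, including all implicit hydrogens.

C12H9Br3N2

Walk through each heavy atom and fill implicit hydrogens from standard valence (C 4, N 3, O 2, S 2, halogen 1):
  atom 1: Br (halogen, monovalent) → 0 H
  atom 2: C, bond orders sum to 4 (valence 4) → 0 H
  atom 3: C, bond orders sum to 3 (valence 4) → 1 H
  atom 4: C, bond orders sum to 4 (valence 4) → 0 H
  atom 5: C, bond orders sum to 4 (valence 4) → 0 H
  atom 6: N, bond orders sum to 1 (valence 3) → 2 H
  atom 7: C, bond orders sum to 4 (valence 4) → 0 H
  atom 8: C, bond orders sum to 3 (valence 4) → 1 H
  atom 9: Br (halogen, monovalent) → 0 H
  atom 10: C, bond orders sum to 4 (valence 4) → 0 H
  atom 11: C, bond orders sum to 3 (valence 4) → 1 H
  atom 12: C, bond orders sum to 3 (valence 4) → 1 H
  atom 13: C, bond orders sum to 4 (valence 4) → 0 H
  atom 14: Br (halogen, monovalent) → 0 H
  atom 15: C, bond orders sum to 3 (valence 4) → 1 H
  atom 16: C, bond orders sum to 4 (valence 4) → 0 H
  atom 17: N, bond orders sum to 1 (valence 3) → 2 H
Totals → C:12, H:9, Br:3, N:2.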